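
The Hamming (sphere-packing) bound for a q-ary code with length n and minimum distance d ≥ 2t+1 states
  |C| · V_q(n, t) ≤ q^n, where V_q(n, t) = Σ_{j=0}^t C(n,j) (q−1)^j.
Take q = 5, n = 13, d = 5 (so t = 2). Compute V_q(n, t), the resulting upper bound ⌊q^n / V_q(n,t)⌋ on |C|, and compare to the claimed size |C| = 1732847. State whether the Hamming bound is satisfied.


V_q(n, t) = 1301, q^n = 1220703125, Hamming bound = 938280, |C| = 1732847 > bound (violated).

Step 1: Compute V_q(n, t) = Σ_{j=0}^2 C(n, j) (q−1)^j.
  j = 0: C(13,0)·(4)^0 = 1·1 = 1.
  j = 1: C(13,1)·(4)^1 = 13·4 = 52.
  j = 2: C(13,2)·(4)^2 = 78·16 = 1248.
  V_q(n, t) = 1 + 52 + 1248 = 1301.
Step 2: q^n = 5^13 = 1220703125.
Step 3: Hamming bound ⌊q^n / V_q(n,t)⌋ = ⌊1220703125/1301⌋ = 938280.
Step 4: Compare |C| = 1732847 to 938280: violated.
The claimed |C| lies above the Hamming bound, so no 5-ary code of length 13 with d ≥ 5 can have 1732847 codewords.


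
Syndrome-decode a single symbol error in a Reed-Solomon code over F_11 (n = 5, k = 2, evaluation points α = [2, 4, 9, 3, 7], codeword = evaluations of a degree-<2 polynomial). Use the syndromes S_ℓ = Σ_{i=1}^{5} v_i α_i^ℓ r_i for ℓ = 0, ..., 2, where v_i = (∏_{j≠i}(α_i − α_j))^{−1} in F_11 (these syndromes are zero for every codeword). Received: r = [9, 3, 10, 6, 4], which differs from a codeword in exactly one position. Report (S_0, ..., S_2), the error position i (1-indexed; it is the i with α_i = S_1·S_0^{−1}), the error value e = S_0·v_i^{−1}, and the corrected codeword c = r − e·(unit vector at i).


S = (10, 4, 6), error at position 5, error magnitude e = 10, c = [9, 3, 10, 6, 5].

Step 1: column multipliers v_i = (∏_{j≠i}(α_i − α_j))^{−1} mod 11.
  i = 1 (α = 2): (2−4)(2−9)(2−3)(2−7) = (−2)·(−7)·(−1)·(−5) = 70 ≡ 4, so v_1 = 4^{−1} = 3 (mod 11).
  i = 2 (α = 4): (4−2)(4−9)(4−3)(4−7) = 2·(−5)·1·(−3) = 30 ≡ 8, so v_2 = 8^{−1} = 7 (mod 11).
  i = 3 (α = 9): (9−2)(9−4)(9−3)(9−7) = 7·5·6·2 = 420 ≡ 2, so v_3 = 2^{−1} = 6 (mod 11).
  i = 4 (α = 3): (3−2)(3−4)(3−9)(3−7) = 1·(−1)·(−6)·(−4) = −24 ≡ 9, so v_4 = 9^{−1} = 5 (mod 11).
  i = 5 (α = 7): (7−2)(7−4)(7−9)(7−3) = 5·3·(−2)·4 = −120 ≡ 1, so v_5 = 1^{−1} = 1 (mod 11).
  v = [3, 7, 6, 5, 1].
Step 2: syndromes of r = [9, 3, 10, 6, 4] (all sums mod 11).
  S_0 = Σ v_i r_i = 3·9 + 7·3 + 6·10 + 5·6 + 1·4 = 142 ≡ 10.
  S_1 = Σ v_i α_i r_i = 3·2·9 + 7·4·3 + 6·9·10 + 5·3·6 + 1·7·4 = 796 ≡ 4.
  α_i^2 mod 11 = [4, 5, 4, 9, 5].
  S_2 = Σ v_i α_i^2 r_i = 3·4·9 + 7·5·3 + 6·4·10 + 5·9·6 + 1·5·4 = 743 ≡ 6.
  S = (10, 4, 6) ≠ 0, so r is not a codeword (an error is present).
Step 3: locate the error. For a single error e at position i, S_ℓ = v_i·e·α_i^ℓ, so α_err = S_1/S_0.
  S_0^{−1} = 10^{−1} = 10 (mod 11), so α_err = 4·10 = 40 ≡ 7 = α_5. Error position i = 5.
  Consistency check: S_2/S_1 = 6·3 = 18 ≡ 7 = α_err ✓ (single-error assumption holds).
Step 4: error magnitude e = S_0/v_5 = S_0·∏_{j≠5}(α_5 − α_j) = 10·1 = 10 ≡ 10 (mod 11).
Step 5: correct position 5: c_5 = r_5 − e = 4 − 10 ≡ 5 (mod 11). Hence c = [9, 3, 10, 6, 5].
  Check: interpolating c through the α_i gives m(x) = 4 + 8·x (degree < 2) with m(α_i) = c_i for every i, so c is indeed a codeword.


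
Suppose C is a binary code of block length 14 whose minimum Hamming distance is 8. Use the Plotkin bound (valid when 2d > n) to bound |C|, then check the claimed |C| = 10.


Plotkin bound M ≤ 8; given |C| = 10 > bound (violated).

Check applicability: 2d = 16, n = 14.
2d − n = 2 > 0, so Plotkin applies.
Compute d/(2d−n) = 8/2 ≈ 4.0000.
⌊d/(2d−n)⌋ = 4.
Plotkin bound: M ≤ 2·4 = 8.
Given |C| = 10, check: VIOLATED.
This |C| is above the Plotkin bound, so no binary code with n = 14, d = 8 and 10 codewords exists.


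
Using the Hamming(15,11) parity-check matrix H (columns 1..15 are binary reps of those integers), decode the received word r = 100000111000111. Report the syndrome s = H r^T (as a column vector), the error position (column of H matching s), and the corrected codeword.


s = (1, 0, 1, 1)^T, error position = 11, corrected codeword c = 100000111010111

Compute s = H r^T mod 2 one row at a time:
  s_1 = 1 + 1 + 0 + 0 + 0 + 1 + 1 + 1 = 5 ≡ 1 (mod 2).
  s_2 = 0 + 0 + 0 + 1 + 0 + 1 + 1 + 1 = 4 ≡ 0 (mod 2).
  s_3 = 0 + 0 + 0 + 1 + 0 + 0 + 1 + 1 = 3 ≡ 1 (mod 2).
  s_4 = 1 + 0 + 0 + 1 + 1 + 0 + 1 + 1 = 5 ≡ 1 (mod 2).
s = (1, 0, 1, 1)^T — this equals column 11 of H (binary 1011), so error is at position 11.
Correct: flip bit 11 of r = 100000111000111 to get c = 100000111010111.


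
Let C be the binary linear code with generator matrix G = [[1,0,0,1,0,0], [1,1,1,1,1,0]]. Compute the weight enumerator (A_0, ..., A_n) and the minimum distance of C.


Weight distribution: A_0 = 1, A_2 = 1, A_3 = 1, A_5 = 1. Minimum distance d = 2.

Enumerate all 2^2 = 4 messages m ∈ F_2^2.
For each, compute codeword c = mG in F_2^6, then tally its weight.
  m = 00 → c = 000000, weight = 0.
  m = 10 → c = 100100, weight = 2.
  m = 01 → c = 111110, weight = 5.
  m = 11 → c = 011010, weight = 3.
Tally weights:
  weight 0: 1 codewords.
  weight 2: 1 codewords.
  weight 3: 1 codewords.
  weight 5: 1 codewords.
Minimum distance d = smallest w > 0 with A_w > 0 = 2.
Sanity: Σ A_w = 4 = 2^2 = 4 ✓.


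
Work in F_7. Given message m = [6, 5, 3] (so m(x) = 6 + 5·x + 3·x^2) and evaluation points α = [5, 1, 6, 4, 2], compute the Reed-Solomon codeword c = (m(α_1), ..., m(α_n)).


c = [1, 0, 4, 4, 0]

Message polynomial: m(x) = 6 + 5·x + 3·x^2 (mod 7).
For each evaluation point α_i, compute m(α_i) mod 7:
  α_1 = 5: Horner steps 3 → 6 → 1, so m(5) = 1.
  α_2 = 1: Horner steps 3 → 1 → 0, so m(1) = 0.
  α_3 = 6: Horner steps 3 → 2 → 4, so m(6) = 4.
  α_4 = 4: Horner steps 3 → 3 → 4, so m(4) = 4.
  α_5 = 2: Horner steps 3 → 4 → 0, so m(2) = 0.
Codeword c = [1, 0, 4, 4, 0] ∈ F_7^5.


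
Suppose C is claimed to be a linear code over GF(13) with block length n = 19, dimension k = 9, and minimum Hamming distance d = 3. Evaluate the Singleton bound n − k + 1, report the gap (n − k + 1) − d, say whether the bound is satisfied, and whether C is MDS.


Singleton RHS = n − k + 1 = 11, slack = 8, bound satisfied, not MDS.

Singleton bound: d ≤ n − k + 1.
Here n = 19, k = 9, so n − k + 1 = 11.
Given d = 3, check d ≤ 11: YES.
Slack = (n − k + 1) − d = 8.
The code is NOT MDS (slack = 8 > 0).
Description: the claimed parameters are [19, 9, 3]_13; such a code would be non-MDS.


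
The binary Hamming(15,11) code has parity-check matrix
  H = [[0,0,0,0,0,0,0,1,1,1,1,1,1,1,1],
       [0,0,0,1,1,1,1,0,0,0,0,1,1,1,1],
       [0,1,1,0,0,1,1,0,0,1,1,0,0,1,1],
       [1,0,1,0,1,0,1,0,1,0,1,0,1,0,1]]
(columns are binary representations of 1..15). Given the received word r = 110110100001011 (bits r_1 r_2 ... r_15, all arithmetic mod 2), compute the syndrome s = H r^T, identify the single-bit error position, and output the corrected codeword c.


s = (1, 0, 0, 0)^T, error position = 8, corrected codeword c = 110110110001011

Compute s = H r^T mod 2 one row at a time:
  s_1 = 0 + 0 + 0 + 0 + 1 + 0 + 1 + 1 = 3 ≡ 1 (mod 2).
  s_2 = 1 + 1 + 0 + 1 + 1 + 0 + 1 + 1 = 6 ≡ 0 (mod 2).
  s_3 = 1 + 0 + 0 + 1 + 0 + 0 + 1 + 1 = 4 ≡ 0 (mod 2).
  s_4 = 1 + 0 + 1 + 1 + 0 + 0 + 0 + 1 = 4 ≡ 0 (mod 2).
s = (1, 0, 0, 0)^T — this equals column 8 of H (binary 1000), so error is at position 8.
Correct: flip bit 8 of r = 110110100001011 to get c = 110110110001011.


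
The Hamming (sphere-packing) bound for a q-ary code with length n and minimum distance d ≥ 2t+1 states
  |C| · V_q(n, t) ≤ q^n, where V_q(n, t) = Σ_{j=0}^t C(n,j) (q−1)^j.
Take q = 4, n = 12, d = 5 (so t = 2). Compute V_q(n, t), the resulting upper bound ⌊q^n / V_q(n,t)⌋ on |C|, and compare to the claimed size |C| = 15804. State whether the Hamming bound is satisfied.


V_q(n, t) = 631, q^n = 16777216, Hamming bound = 26588, |C| = 15804 ≤ bound (satisfied).

Step 1: Compute V_q(n, t) = Σ_{j=0}^2 C(n, j) (q−1)^j.
  j = 0: C(12,0)·(3)^0 = 1·1 = 1.
  j = 1: C(12,1)·(3)^1 = 12·3 = 36.
  j = 2: C(12,2)·(3)^2 = 66·9 = 594.
  V_q(n, t) = 1 + 36 + 594 = 631.
Step 2: q^n = 4^12 = 16777216.
Step 3: Hamming bound ⌊q^n / V_q(n,t)⌋ = ⌊16777216/631⌋ = 26588.
Step 4: Compare |C| = 15804 to 26588: satisfied.
The claimed |C| lies below the Hamming bound.


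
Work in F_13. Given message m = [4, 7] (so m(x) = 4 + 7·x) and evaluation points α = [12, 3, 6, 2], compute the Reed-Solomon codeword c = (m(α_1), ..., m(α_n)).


c = [10, 12, 7, 5]

Message polynomial: m(x) = 4 + 7·x (mod 13).
For each evaluation point α_i, compute m(α_i) mod 13:
  α_1 = 12: Horner steps 7 → 10, so m(12) = 10.
  α_2 = 3: Horner steps 7 → 12, so m(3) = 12.
  α_3 = 6: Horner steps 7 → 7, so m(6) = 7.
  α_4 = 2: Horner steps 7 → 5, so m(2) = 5.
Codeword c = [10, 12, 7, 5] ∈ F_13^4.


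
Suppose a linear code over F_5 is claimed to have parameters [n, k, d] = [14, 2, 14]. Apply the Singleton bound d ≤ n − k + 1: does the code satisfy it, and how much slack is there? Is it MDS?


Singleton RHS = n − k + 1 = 13, slack = -1, bound violated (no such code; not MDS).

Singleton bound: d ≤ n − k + 1.
Here n = 14, k = 2, so n − k + 1 = 13.
Given d = 14, check d ≤ 13: NO.
Slack = (n − k + 1) − d = -1.
The slack is negative: d = 14 exceeds n − k + 1 = 13 by 1, so the Singleton bound is violated and no linear [14, 2, 14]_5 code can exist. In particular it is not MDS (MDS requires d = n − k + 1 exactly).
Description: the claimed parameters are [14, 2, 14]_5; such a code would be impossible (violates the Singleton bound).


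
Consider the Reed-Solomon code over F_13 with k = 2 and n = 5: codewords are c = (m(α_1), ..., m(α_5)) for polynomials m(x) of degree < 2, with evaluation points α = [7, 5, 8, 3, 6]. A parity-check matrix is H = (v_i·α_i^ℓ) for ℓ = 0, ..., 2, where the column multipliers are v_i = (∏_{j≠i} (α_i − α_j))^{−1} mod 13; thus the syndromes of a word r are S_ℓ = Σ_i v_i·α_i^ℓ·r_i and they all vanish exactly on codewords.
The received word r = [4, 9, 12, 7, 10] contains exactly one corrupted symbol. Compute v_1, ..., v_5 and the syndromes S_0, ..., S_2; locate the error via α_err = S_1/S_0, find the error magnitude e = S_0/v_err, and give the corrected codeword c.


S = (9, 11, 12), error at position 1, error magnitude e = 6, c = [11, 9, 12, 7, 10].

Step 1: column multipliers v_i = (∏_{j≠i}(α_i − α_j))^{−1} mod 13.
  i = 1 (α = 7): (7−5)(7−8)(7−3)(7−6) = 2·(−1)·4·1 = −8 ≡ 5, so v_1 = 5^{−1} = 8 (mod 13).
  i = 2 (α = 5): (5−7)(5−8)(5−3)(5−6) = (−2)·(−3)·2·(−1) = −12 ≡ 1, so v_2 = 1^{−1} = 1 (mod 13).
  i = 3 (α = 8): (8−7)(8−5)(8−3)(8−6) = 1·3·5·2 = 30 ≡ 4, so v_3 = 4^{−1} = 10 (mod 13).
  i = 4 (α = 3): (3−7)(3−5)(3−8)(3−6) = (−4)·(−2)·(−5)·(−3) = 120 ≡ 3, so v_4 = 3^{−1} = 9 (mod 13).
  i = 5 (α = 6): (6−7)(6−5)(6−8)(6−3) = (−1)·1·(−2)·3 = 6 ≡ 6, so v_5 = 6^{−1} = 11 (mod 13).
  v = [8, 1, 10, 9, 11].
Step 2: syndromes of r = [4, 9, 12, 7, 10] (all sums mod 13).
  S_0 = Σ v_i r_i = 8·4 + 1·9 + 10·12 + 9·7 + 11·10 = 334 ≡ 9.
  S_1 = Σ v_i α_i r_i = 8·7·4 + 1·5·9 + 10·8·12 + 9·3·7 + 11·6·10 = 2078 ≡ 11.
  α_i^2 mod 13 = [10, 12, 12, 9, 10].
  S_2 = Σ v_i α_i^2 r_i = 8·10·4 + 1·12·9 + 10·12·12 + 9·9·7 + 11·10·10 = 3535 ≡ 12.
  S = (9, 11, 12) ≠ 0, so r is not a codeword (an error is present).
Step 3: locate the error. For a single error e at position i, S_ℓ = v_i·e·α_i^ℓ, so α_err = S_1/S_0.
  S_0^{−1} = 9^{−1} = 3 (mod 13), so α_err = 11·3 = 33 ≡ 7 = α_1. Error position i = 1.
  Consistency check: S_2/S_1 = 12·6 = 72 ≡ 7 = α_err ✓ (single-error assumption holds).
Step 4: error magnitude e = S_0/v_1 = S_0·∏_{j≠1}(α_1 − α_j) = 9·5 = 45 ≡ 6 (mod 13).
Step 5: correct position 1: c_1 = r_1 − e = 4 − 6 ≡ 11 (mod 13). Hence c = [11, 9, 12, 7, 10].
  Check: interpolating c through the α_i gives m(x) = 4 + 1·x (degree < 2) with m(α_i) = c_i for every i, so c is indeed a codeword.


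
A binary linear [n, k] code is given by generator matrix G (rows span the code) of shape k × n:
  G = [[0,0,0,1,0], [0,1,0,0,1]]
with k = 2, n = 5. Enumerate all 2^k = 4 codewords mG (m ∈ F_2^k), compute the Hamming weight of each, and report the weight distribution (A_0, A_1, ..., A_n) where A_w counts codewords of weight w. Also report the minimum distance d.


Weight distribution: A_0 = 1, A_1 = 1, A_2 = 1, A_3 = 1. Minimum distance d = 1.

Enumerate all 2^2 = 4 messages m ∈ F_2^2.
For each, compute codeword c = mG in F_2^5, then tally its weight.
  m = 00 → c = 00000, weight = 0.
  m = 10 → c = 00010, weight = 1.
  m = 01 → c = 01001, weight = 2.
  m = 11 → c = 01011, weight = 3.
Tally weights:
  weight 0: 1 codewords.
  weight 1: 1 codewords.
  weight 2: 1 codewords.
  weight 3: 1 codewords.
Minimum distance d = smallest w > 0 with A_w > 0 = 1.
Sanity: Σ A_w = 4 = 2^2 = 4 ✓.


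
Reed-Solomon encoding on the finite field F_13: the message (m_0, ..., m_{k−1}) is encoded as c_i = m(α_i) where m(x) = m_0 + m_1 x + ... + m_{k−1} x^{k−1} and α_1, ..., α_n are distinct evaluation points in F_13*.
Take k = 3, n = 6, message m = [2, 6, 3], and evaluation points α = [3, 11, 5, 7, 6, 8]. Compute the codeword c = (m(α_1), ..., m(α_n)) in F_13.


c = [8, 2, 3, 9, 3, 8]

Message polynomial: m(x) = 2 + 6·x + 3·x^2 (mod 13).
For each evaluation point α_i, compute m(α_i) mod 13:
  α_1 = 3: Horner steps 3 → 2 → 8, so m(3) = 8.
  α_2 = 11: Horner steps 3 → 0 → 2, so m(11) = 2.
  α_3 = 5: Horner steps 3 → 8 → 3, so m(5) = 3.
  α_4 = 7: Horner steps 3 → 1 → 9, so m(7) = 9.
  α_5 = 6: Horner steps 3 → 11 → 3, so m(6) = 3.
  α_6 = 8: Horner steps 3 → 4 → 8, so m(8) = 8.
Codeword c = [8, 2, 3, 9, 3, 8] ∈ F_13^6.


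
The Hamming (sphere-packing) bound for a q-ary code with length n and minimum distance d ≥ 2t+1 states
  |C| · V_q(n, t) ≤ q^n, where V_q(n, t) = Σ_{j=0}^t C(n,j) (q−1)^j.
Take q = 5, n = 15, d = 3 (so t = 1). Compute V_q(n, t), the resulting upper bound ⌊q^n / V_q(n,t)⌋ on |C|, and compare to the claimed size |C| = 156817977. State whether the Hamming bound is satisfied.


V_q(n, t) = 61, q^n = 30517578125, Hamming bound = 500288165, |C| = 156817977 ≤ bound (satisfied).

Step 1: Compute V_q(n, t) = Σ_{j=0}^1 C(n, j) (q−1)^j.
  j = 0: C(15,0)·(4)^0 = 1·1 = 1.
  j = 1: C(15,1)·(4)^1 = 15·4 = 60.
  V_q(n, t) = 1 + 60 = 61.
Step 2: q^n = 5^15 = 30517578125.
Step 3: Hamming bound ⌊q^n / V_q(n,t)⌋ = ⌊30517578125/61⌋ = 500288165.
Step 4: Compare |C| = 156817977 to 500288165: satisfied.
The claimed |C| lies below the Hamming bound.


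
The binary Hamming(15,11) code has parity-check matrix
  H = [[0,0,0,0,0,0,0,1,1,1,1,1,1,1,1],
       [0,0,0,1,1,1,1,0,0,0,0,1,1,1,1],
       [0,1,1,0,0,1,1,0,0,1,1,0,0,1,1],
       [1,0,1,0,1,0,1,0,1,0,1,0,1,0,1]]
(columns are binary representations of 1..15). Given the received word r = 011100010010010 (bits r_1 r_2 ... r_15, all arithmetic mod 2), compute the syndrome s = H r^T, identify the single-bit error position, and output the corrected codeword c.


s = (1, 0, 0, 0)^T, error position = 8, corrected codeword c = 011100000010010

Compute s = H r^T mod 2 one row at a time:
  s_1 = 1 + 0 + 0 + 1 + 0 + 0 + 1 + 0 = 3 ≡ 1 (mod 2).
  s_2 = 1 + 0 + 0 + 0 + 0 + 0 + 1 + 0 = 2 ≡ 0 (mod 2).
  s_3 = 1 + 1 + 0 + 0 + 0 + 1 + 1 + 0 = 4 ≡ 0 (mod 2).
  s_4 = 0 + 1 + 0 + 0 + 0 + 1 + 0 + 0 = 2 ≡ 0 (mod 2).
s = (1, 0, 0, 0)^T — this equals column 8 of H (binary 1000), so error is at position 8.
Correct: flip bit 8 of r = 011100010010010 to get c = 011100000010010.


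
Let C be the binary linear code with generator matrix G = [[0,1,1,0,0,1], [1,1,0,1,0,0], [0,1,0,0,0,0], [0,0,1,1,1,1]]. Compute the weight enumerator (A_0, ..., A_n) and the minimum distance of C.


Weight distribution: A_0 = 1, A_1 = 1, A_2 = 4, A_3 = 4, A_4 = 3, A_5 = 3. Minimum distance d = 1.

Enumerate all 2^4 = 16 messages m ∈ F_2^4.
For each, compute codeword c = mG in F_2^6, then tally its weight.
  m = 0000 → c = 000000, weight = 0.
  m = 1000 → c = 011001, weight = 3.
  m = 0100 → c = 110100, weight = 3.
  m = 1100 → c = 101101, weight = 4.
  m = 0010 → c = 010000, weight = 1.
  m = 1010 → c = 001001, weight = 2.
  m = 0110 → c = 100100, weight = 2.
  m = 1110 → c = 111101, weight = 5.
  m = 0001 → c = 001111, weight = 4.
  m = 1001 → c = 010110, weight = 3.
  m = 0101 → c = 111011, weight = 5.
  m = 1101 → c = 100010, weight = 2.
  m = 0011 → c = 011111, weight = 5.
  m = 1011 → c = 000110, weight = 2.
  m = 0111 → c = 101011, weight = 4.
  m = 1111 → c = 110010, weight = 3.
Tally weights:
  weight 0: 1 codewords.
  weight 1: 1 codewords.
  weight 2: 4 codewords.
  weight 3: 4 codewords.
  weight 4: 3 codewords.
  weight 5: 3 codewords.
Minimum distance d = smallest w > 0 with A_w > 0 = 1.
Sanity: Σ A_w = 16 = 2^4 = 16 ✓.


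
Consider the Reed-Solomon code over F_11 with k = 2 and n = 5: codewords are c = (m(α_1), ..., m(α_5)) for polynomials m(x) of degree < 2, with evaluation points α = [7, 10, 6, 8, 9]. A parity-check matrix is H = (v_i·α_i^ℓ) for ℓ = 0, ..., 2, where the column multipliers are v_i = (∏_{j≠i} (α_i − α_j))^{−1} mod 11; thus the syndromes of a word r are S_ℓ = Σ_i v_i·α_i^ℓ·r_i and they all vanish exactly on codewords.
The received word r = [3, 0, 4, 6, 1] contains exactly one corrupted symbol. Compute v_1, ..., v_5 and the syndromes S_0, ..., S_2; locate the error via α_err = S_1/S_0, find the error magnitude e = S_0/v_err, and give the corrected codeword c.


S = (1, 8, 9), error at position 4, error magnitude e = 4, c = [3, 0, 4, 2, 1].

Step 1: column multipliers v_i = (∏_{j≠i}(α_i − α_j))^{−1} mod 11.
  i = 1 (α = 7): (7−10)(7−6)(7−8)(7−9) = (−3)·1·(−1)·(−2) = −6 ≡ 5, so v_1 = 5^{−1} = 9 (mod 11).
  i = 2 (α = 10): (10−7)(10−6)(10−8)(10−9) = 3·4·2·1 = 24 ≡ 2, so v_2 = 2^{−1} = 6 (mod 11).
  i = 3 (α = 6): (6−7)(6−10)(6−8)(6−9) = (−1)·(−4)·(−2)·(−3) = 24 ≡ 2, so v_3 = 2^{−1} = 6 (mod 11).
  i = 4 (α = 8): (8−7)(8−10)(8−6)(8−9) = 1·(−2)·2·(−1) = 4 ≡ 4, so v_4 = 4^{−1} = 3 (mod 11).
  i = 5 (α = 9): (9−7)(9−10)(9−6)(9−8) = 2·(−1)·3·1 = −6 ≡ 5, so v_5 = 5^{−1} = 9 (mod 11).
  v = [9, 6, 6, 3, 9].
Step 2: syndromes of r = [3, 0, 4, 6, 1] (all sums mod 11).
  S_0 = Σ v_i r_i = 9·3 + 6·0 + 6·4 + 3·6 + 9·1 = 78 ≡ 1.
  S_1 = Σ v_i α_i r_i = 9·7·3 + 6·10·0 + 6·6·4 + 3·8·6 + 9·9·1 = 558 ≡ 8.
  α_i^2 mod 11 = [5, 1, 3, 9, 4].
  S_2 = Σ v_i α_i^2 r_i = 9·5·3 + 6·1·0 + 6·3·4 + 3·9·6 + 9·4·1 = 405 ≡ 9.
  S = (1, 8, 9) ≠ 0, so r is not a codeword (an error is present).
Step 3: locate the error. For a single error e at position i, S_ℓ = v_i·e·α_i^ℓ, so α_err = S_1/S_0.
  S_0^{−1} = 1^{−1} = 1 (mod 11), so α_err = 8·1 = 8 ≡ 8 = α_4. Error position i = 4.
  Consistency check: S_2/S_1 = 9·7 = 63 ≡ 8 = α_err ✓ (single-error assumption holds).
Step 4: error magnitude e = S_0/v_4 = S_0·∏_{j≠4}(α_4 − α_j) = 1·4 = 4 ≡ 4 (mod 11).
Step 5: correct position 4: c_4 = r_4 − e = 6 − 4 ≡ 2 (mod 11). Hence c = [3, 0, 4, 2, 1].
  Check: interpolating c through the α_i gives m(x) = 10 + 10·x (degree < 2) with m(α_i) = c_i for every i, so c is indeed a codeword.


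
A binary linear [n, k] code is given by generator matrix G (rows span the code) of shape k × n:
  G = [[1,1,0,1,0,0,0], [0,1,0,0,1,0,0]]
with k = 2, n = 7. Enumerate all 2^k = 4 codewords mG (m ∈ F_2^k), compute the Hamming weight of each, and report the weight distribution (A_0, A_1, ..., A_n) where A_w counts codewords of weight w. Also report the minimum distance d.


Weight distribution: A_0 = 1, A_2 = 1, A_3 = 2. Minimum distance d = 2.

Enumerate all 2^2 = 4 messages m ∈ F_2^2.
For each, compute codeword c = mG in F_2^7, then tally its weight.
  m = 00 → c = 0000000, weight = 0.
  m = 10 → c = 1101000, weight = 3.
  m = 01 → c = 0100100, weight = 2.
  m = 11 → c = 1001100, weight = 3.
Tally weights:
  weight 0: 1 codewords.
  weight 2: 1 codewords.
  weight 3: 2 codewords.
Minimum distance d = smallest w > 0 with A_w > 0 = 2.
Sanity: Σ A_w = 4 = 2^2 = 4 ✓.


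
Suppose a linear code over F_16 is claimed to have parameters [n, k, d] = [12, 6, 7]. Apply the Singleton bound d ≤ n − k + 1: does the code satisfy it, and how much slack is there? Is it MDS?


Singleton RHS = n − k + 1 = 7, slack = 0, bound satisfied, MDS.

Singleton bound: d ≤ n − k + 1.
Here n = 12, k = 6, so n − k + 1 = 7.
Given d = 7, check d ≤ 7: YES.
Slack = (n − k + 1) − d = 0.
The code is MDS (slack = 0).
Description: the claimed parameters are [12, 6, 7]_16; such a code would be MDS (meets Singleton bound).


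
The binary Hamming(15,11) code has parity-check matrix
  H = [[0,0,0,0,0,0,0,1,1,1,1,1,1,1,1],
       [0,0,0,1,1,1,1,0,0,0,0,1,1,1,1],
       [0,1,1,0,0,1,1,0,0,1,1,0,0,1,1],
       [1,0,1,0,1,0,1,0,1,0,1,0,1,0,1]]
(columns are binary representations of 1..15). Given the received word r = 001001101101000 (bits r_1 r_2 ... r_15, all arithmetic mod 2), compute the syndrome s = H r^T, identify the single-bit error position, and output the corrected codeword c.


s = (1, 1, 0, 1)^T, error position = 13, corrected codeword c = 001001101101100

Compute s = H r^T mod 2 one row at a time:
  s_1 = 0 + 1 + 1 + 0 + 1 + 0 + 0 + 0 = 3 ≡ 1 (mod 2).
  s_2 = 0 + 0 + 1 + 1 + 1 + 0 + 0 + 0 = 3 ≡ 1 (mod 2).
  s_3 = 0 + 1 + 1 + 1 + 1 + 0 + 0 + 0 = 4 ≡ 0 (mod 2).
  s_4 = 0 + 1 + 0 + 1 + 1 + 0 + 0 + 0 = 3 ≡ 1 (mod 2).
s = (1, 1, 0, 1)^T — this equals column 13 of H (binary 1101), so error is at position 13.
Correct: flip bit 13 of r = 001001101101000 to get c = 001001101101100.


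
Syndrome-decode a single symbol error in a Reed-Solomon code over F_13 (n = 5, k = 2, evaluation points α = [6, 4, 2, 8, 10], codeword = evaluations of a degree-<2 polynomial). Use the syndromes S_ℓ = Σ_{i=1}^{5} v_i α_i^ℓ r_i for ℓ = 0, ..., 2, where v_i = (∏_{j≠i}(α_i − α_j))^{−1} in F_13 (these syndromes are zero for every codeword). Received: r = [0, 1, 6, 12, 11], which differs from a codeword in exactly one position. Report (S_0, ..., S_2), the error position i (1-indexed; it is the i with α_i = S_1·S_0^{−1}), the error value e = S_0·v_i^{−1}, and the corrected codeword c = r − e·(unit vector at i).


S = (8, 3, 6), error at position 3, error magnitude e = 4, c = [0, 1, 2, 12, 11].

Step 1: column multipliers v_i = (∏_{j≠i}(α_i − α_j))^{−1} mod 13.
  i = 1 (α = 6): (6−4)(6−2)(6−8)(6−10) = 2·4·(−2)·(−4) = 64 ≡ 12, so v_1 = 12^{−1} = 12 (mod 13).
  i = 2 (α = 4): (4−6)(4−2)(4−8)(4−10) = (−2)·2·(−4)·(−6) = −96 ≡ 8, so v_2 = 8^{−1} = 5 (mod 13).
  i = 3 (α = 2): (2−6)(2−4)(2−8)(2−10) = (−4)·(−2)·(−6)·(−8) = 384 ≡ 7, so v_3 = 7^{−1} = 2 (mod 13).
  i = 4 (α = 8): (8−6)(8−4)(8−2)(8−10) = 2·4·6·(−2) = −96 ≡ 8, so v_4 = 8^{−1} = 5 (mod 13).
  i = 5 (α = 10): (10−6)(10−4)(10−2)(10−8) = 4·6·8·2 = 384 ≡ 7, so v_5 = 7^{−1} = 2 (mod 13).
  v = [12, 5, 2, 5, 2].
Step 2: syndromes of r = [0, 1, 6, 12, 11] (all sums mod 13).
  S_0 = Σ v_i r_i = 12·0 + 5·1 + 2·6 + 5·12 + 2·11 = 99 ≡ 8.
  S_1 = Σ v_i α_i r_i = 12·6·0 + 5·4·1 + 2·2·6 + 5·8·12 + 2·10·11 = 744 ≡ 3.
  α_i^2 mod 13 = [10, 3, 4, 12, 9].
  S_2 = Σ v_i α_i^2 r_i = 12·10·0 + 5·3·1 + 2·4·6 + 5·12·12 + 2·9·11 = 981 ≡ 6.
  S = (8, 3, 6) ≠ 0, so r is not a codeword (an error is present).
Step 3: locate the error. For a single error e at position i, S_ℓ = v_i·e·α_i^ℓ, so α_err = S_1/S_0.
  S_0^{−1} = 8^{−1} = 5 (mod 13), so α_err = 3·5 = 15 ≡ 2 = α_3. Error position i = 3.
  Consistency check: S_2/S_1 = 6·9 = 54 ≡ 2 = α_err ✓ (single-error assumption holds).
Step 4: error magnitude e = S_0/v_3 = S_0·∏_{j≠3}(α_3 − α_j) = 8·7 = 56 ≡ 4 (mod 13).
Step 5: correct position 3: c_3 = r_3 − e = 6 − 4 ≡ 2 (mod 13). Hence c = [0, 1, 2, 12, 11].
  Check: interpolating c through the α_i gives m(x) = 3 + 6·x (degree < 2) with m(α_i) = c_i for every i, so c is indeed a codeword.


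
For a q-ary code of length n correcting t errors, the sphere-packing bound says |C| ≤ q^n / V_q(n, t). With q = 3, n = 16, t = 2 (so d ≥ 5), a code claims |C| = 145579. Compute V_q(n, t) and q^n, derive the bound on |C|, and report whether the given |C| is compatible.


V_q(n, t) = 513, q^n = 43046721, Hamming bound = 83911, |C| = 145579 > bound (violated).

Step 1: Compute V_q(n, t) = Σ_{j=0}^2 C(n, j) (q−1)^j.
  j = 0: C(16,0)·(2)^0 = 1·1 = 1.
  j = 1: C(16,1)·(2)^1 = 16·2 = 32.
  j = 2: C(16,2)·(2)^2 = 120·4 = 480.
  V_q(n, t) = 1 + 32 + 480 = 513.
Step 2: q^n = 3^16 = 43046721.
Step 3: Hamming bound ⌊q^n / V_q(n,t)⌋ = ⌊43046721/513⌋ = 83911.
Step 4: Compare |C| = 145579 to 83911: violated.
The claimed |C| lies above the Hamming bound, so no 3-ary code of length 16 with d ≥ 5 can have 145579 codewords.


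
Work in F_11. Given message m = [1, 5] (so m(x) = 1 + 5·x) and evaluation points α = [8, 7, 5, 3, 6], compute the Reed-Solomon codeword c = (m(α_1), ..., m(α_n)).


c = [8, 3, 4, 5, 9]

Message polynomial: m(x) = 1 + 5·x (mod 11).
For each evaluation point α_i, compute m(α_i) mod 11:
  α_1 = 8: Horner steps 5 → 8, so m(8) = 8.
  α_2 = 7: Horner steps 5 → 3, so m(7) = 3.
  α_3 = 5: Horner steps 5 → 4, so m(5) = 4.
  α_4 = 3: Horner steps 5 → 5, so m(3) = 5.
  α_5 = 6: Horner steps 5 → 9, so m(6) = 9.
Codeword c = [8, 3, 4, 5, 9] ∈ F_11^5.


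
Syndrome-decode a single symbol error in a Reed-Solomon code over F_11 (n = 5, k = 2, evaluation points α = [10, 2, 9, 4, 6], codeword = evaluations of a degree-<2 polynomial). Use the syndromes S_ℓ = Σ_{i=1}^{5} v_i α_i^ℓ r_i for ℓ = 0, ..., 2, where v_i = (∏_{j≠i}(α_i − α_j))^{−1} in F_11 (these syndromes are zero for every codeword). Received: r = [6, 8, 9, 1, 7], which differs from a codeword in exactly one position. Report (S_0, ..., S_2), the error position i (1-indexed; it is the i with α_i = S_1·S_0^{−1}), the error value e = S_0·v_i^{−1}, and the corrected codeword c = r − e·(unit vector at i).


S = (10, 7, 6), error at position 4, error magnitude e = 10, c = [6, 8, 9, 2, 7].

Step 1: column multipliers v_i = (∏_{j≠i}(α_i − α_j))^{−1} mod 11.
  i = 1 (α = 10): (10−2)(10−9)(10−4)(10−6) = 8·1·6·4 = 192 ≡ 5, so v_1 = 5^{−1} = 9 (mod 11).
  i = 2 (α = 2): (2−10)(2−9)(2−4)(2−6) = (−8)·(−7)·(−2)·(−4) = 448 ≡ 8, so v_2 = 8^{−1} = 7 (mod 11).
  i = 3 (α = 9): (9−10)(9−2)(9−4)(9−6) = (−1)·7·5·3 = −105 ≡ 5, so v_3 = 5^{−1} = 9 (mod 11).
  i = 4 (α = 4): (4−10)(4−2)(4−9)(4−6) = (−6)·2·(−5)·(−2) = −120 ≡ 1, so v_4 = 1^{−1} = 1 (mod 11).
  i = 5 (α = 6): (6−10)(6−2)(6−9)(6−4) = (−4)·4·(−3)·2 = 96 ≡ 8, so v_5 = 8^{−1} = 7 (mod 11).
  v = [9, 7, 9, 1, 7].
Step 2: syndromes of r = [6, 8, 9, 1, 7] (all sums mod 11).
  S_0 = Σ v_i r_i = 9·6 + 7·8 + 9·9 + 1·1 + 7·7 = 241 ≡ 10.
  S_1 = Σ v_i α_i r_i = 9·10·6 + 7·2·8 + 9·9·9 + 1·4·1 + 7·6·7 = 1679 ≡ 7.
  α_i^2 mod 11 = [1, 4, 4, 5, 3].
  S_2 = Σ v_i α_i^2 r_i = 9·1·6 + 7·4·8 + 9·4·9 + 1·5·1 + 7·3·7 = 754 ≡ 6.
  S = (10, 7, 6) ≠ 0, so r is not a codeword (an error is present).
Step 3: locate the error. For a single error e at position i, S_ℓ = v_i·e·α_i^ℓ, so α_err = S_1/S_0.
  S_0^{−1} = 10^{−1} = 10 (mod 11), so α_err = 7·10 = 70 ≡ 4 = α_4. Error position i = 4.
  Consistency check: S_2/S_1 = 6·8 = 48 ≡ 4 = α_err ✓ (single-error assumption holds).
Step 4: error magnitude e = S_0/v_4 = S_0·∏_{j≠4}(α_4 − α_j) = 10·1 = 10 ≡ 10 (mod 11).
Step 5: correct position 4: c_4 = r_4 − e = 1 − 10 ≡ 2 (mod 11). Hence c = [6, 8, 9, 2, 7].
  Check: interpolating c through the α_i gives m(x) = 3 + 8·x (degree < 2) with m(α_i) = c_i for every i, so c is indeed a codeword.


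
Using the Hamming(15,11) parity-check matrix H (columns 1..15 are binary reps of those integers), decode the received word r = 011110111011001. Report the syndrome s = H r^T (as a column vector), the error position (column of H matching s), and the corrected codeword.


s = (1, 1, 1, 0)^T, error position = 14, corrected codeword c = 011110111011011

Compute s = H r^T mod 2 one row at a time:
  s_1 = 1 + 1 + 0 + 1 + 1 + 0 + 0 + 1 = 5 ≡ 1 (mod 2).
  s_2 = 1 + 1 + 0 + 1 + 1 + 0 + 0 + 1 = 5 ≡ 1 (mod 2).
  s_3 = 1 + 1 + 0 + 1 + 0 + 1 + 0 + 1 = 5 ≡ 1 (mod 2).
  s_4 = 0 + 1 + 1 + 1 + 1 + 1 + 0 + 1 = 6 ≡ 0 (mod 2).
s = (1, 1, 1, 0)^T — this equals column 14 of H (binary 1110), so error is at position 14.
Correct: flip bit 14 of r = 011110111011001 to get c = 011110111011011.


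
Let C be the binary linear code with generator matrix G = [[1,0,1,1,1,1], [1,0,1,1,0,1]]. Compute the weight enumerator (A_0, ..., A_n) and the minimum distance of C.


Weight distribution: A_0 = 1, A_1 = 1, A_4 = 1, A_5 = 1. Minimum distance d = 1.

Enumerate all 2^2 = 4 messages m ∈ F_2^2.
For each, compute codeword c = mG in F_2^6, then tally its weight.
  m = 00 → c = 000000, weight = 0.
  m = 10 → c = 101111, weight = 5.
  m = 01 → c = 101101, weight = 4.
  m = 11 → c = 000010, weight = 1.
Tally weights:
  weight 0: 1 codewords.
  weight 1: 1 codewords.
  weight 4: 1 codewords.
  weight 5: 1 codewords.
Minimum distance d = smallest w > 0 with A_w > 0 = 1.
Sanity: Σ A_w = 4 = 2^2 = 4 ✓.


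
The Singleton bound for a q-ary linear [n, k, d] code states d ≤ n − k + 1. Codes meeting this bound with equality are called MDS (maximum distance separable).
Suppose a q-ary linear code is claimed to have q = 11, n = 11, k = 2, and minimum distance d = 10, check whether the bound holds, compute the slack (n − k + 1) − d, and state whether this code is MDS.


Singleton RHS = n − k + 1 = 10, slack = 0, bound satisfied, MDS.

Singleton bound: d ≤ n − k + 1.
Here n = 11, k = 2, so n − k + 1 = 10.
Given d = 10, check d ≤ 10: YES.
Slack = (n − k + 1) − d = 0.
The code is MDS (slack = 0).
Description: the claimed parameters are [11, 2, 10]_11; such a code would be MDS (meets Singleton bound).


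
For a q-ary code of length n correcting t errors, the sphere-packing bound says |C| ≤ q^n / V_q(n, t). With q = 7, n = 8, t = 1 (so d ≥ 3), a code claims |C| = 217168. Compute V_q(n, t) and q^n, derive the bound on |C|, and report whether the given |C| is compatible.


V_q(n, t) = 49, q^n = 5764801, Hamming bound = 117649, |C| = 217168 > bound (violated).

Step 1: Compute V_q(n, t) = Σ_{j=0}^1 C(n, j) (q−1)^j.
  j = 0: C(8,0)·(6)^0 = 1·1 = 1.
  j = 1: C(8,1)·(6)^1 = 8·6 = 48.
  V_q(n, t) = 1 + 48 = 49.
Step 2: q^n = 7^8 = 5764801.
Step 3: Hamming bound ⌊q^n / V_q(n,t)⌋ = ⌊5764801/49⌋ = 117649.
Step 4: Compare |C| = 217168 to 117649: violated.
The claimed |C| lies above the Hamming bound, so no 7-ary code of length 8 with d ≥ 3 can have 217168 codewords.


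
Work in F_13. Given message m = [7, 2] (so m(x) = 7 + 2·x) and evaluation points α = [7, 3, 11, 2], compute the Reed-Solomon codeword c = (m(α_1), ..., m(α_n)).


c = [8, 0, 3, 11]

Message polynomial: m(x) = 7 + 2·x (mod 13).
For each evaluation point α_i, compute m(α_i) mod 13:
  α_1 = 7: Horner steps 2 → 8, so m(7) = 8.
  α_2 = 3: Horner steps 2 → 0, so m(3) = 0.
  α_3 = 11: Horner steps 2 → 3, so m(11) = 3.
  α_4 = 2: Horner steps 2 → 11, so m(2) = 11.
Codeword c = [8, 0, 3, 11] ∈ F_13^4.


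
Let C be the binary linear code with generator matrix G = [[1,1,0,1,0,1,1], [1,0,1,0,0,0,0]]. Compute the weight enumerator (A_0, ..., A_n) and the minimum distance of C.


Weight distribution: A_0 = 1, A_2 = 1, A_5 = 2. Minimum distance d = 2.

Enumerate all 2^2 = 4 messages m ∈ F_2^2.
For each, compute codeword c = mG in F_2^7, then tally its weight.
  m = 00 → c = 0000000, weight = 0.
  m = 10 → c = 1101011, weight = 5.
  m = 01 → c = 1010000, weight = 2.
  m = 11 → c = 0111011, weight = 5.
Tally weights:
  weight 0: 1 codewords.
  weight 2: 1 codewords.
  weight 5: 2 codewords.
Minimum distance d = smallest w > 0 with A_w > 0 = 2.
Sanity: Σ A_w = 4 = 2^2 = 4 ✓.


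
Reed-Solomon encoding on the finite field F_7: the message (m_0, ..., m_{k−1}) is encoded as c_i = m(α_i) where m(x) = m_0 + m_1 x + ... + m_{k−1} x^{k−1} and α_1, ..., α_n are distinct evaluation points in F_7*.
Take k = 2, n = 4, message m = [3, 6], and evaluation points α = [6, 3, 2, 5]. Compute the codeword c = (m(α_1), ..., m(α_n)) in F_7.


c = [4, 0, 1, 5]

Message polynomial: m(x) = 3 + 6·x (mod 7).
For each evaluation point α_i, compute m(α_i) mod 7:
  α_1 = 6: Horner steps 6 → 4, so m(6) = 4.
  α_2 = 3: Horner steps 6 → 0, so m(3) = 0.
  α_3 = 2: Horner steps 6 → 1, so m(2) = 1.
  α_4 = 5: Horner steps 6 → 5, so m(5) = 5.
Codeword c = [4, 0, 1, 5] ∈ F_7^4.


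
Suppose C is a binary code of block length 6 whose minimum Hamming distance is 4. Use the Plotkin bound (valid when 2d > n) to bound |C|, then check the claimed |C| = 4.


Plotkin bound M ≤ 4; given |C| = 4 ≤ bound (satisfied).

Check applicability: 2d = 8, n = 6.
2d − n = 2 > 0, so Plotkin applies.
Compute d/(2d−n) = 4/2 ≈ 2.0000.
⌊d/(2d−n)⌋ = 2.
Plotkin bound: M ≤ 2·2 = 4.
Given |C| = 4, check: satisfied.
This |C| is at the Plotkin bound.


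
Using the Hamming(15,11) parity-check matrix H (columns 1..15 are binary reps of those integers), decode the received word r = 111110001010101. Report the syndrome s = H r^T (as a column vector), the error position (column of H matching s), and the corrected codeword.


s = (0, 0, 0, 1)^T, error position = 1, corrected codeword c = 011110001010101

Compute s = H r^T mod 2 one row at a time:
  s_1 = 0 + 1 + 0 + 1 + 0 + 1 + 0 + 1 = 4 ≡ 0 (mod 2).
  s_2 = 1 + 1 + 0 + 0 + 0 + 1 + 0 + 1 = 4 ≡ 0 (mod 2).
  s_3 = 1 + 1 + 0 + 0 + 0 + 1 + 0 + 1 = 4 ≡ 0 (mod 2).
  s_4 = 1 + 1 + 1 + 0 + 1 + 1 + 1 + 1 = 7 ≡ 1 (mod 2).
s = (0, 0, 0, 1)^T — this equals column 1 of H (binary 0001), so error is at position 1.
Correct: flip bit 1 of r = 111110001010101 to get c = 011110001010101.


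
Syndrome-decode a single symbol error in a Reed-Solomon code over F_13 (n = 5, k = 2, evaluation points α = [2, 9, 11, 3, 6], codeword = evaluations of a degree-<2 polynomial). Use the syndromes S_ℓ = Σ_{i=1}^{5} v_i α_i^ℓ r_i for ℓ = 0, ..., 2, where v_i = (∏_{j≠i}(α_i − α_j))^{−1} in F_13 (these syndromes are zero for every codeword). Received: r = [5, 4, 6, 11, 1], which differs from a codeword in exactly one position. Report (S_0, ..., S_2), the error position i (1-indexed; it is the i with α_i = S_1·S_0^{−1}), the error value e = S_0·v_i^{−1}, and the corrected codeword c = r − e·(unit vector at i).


S = (12, 11, 9), error at position 1, error magnitude e = 8, c = [10, 4, 6, 11, 1].

Step 1: column multipliers v_i = (∏_{j≠i}(α_i − α_j))^{−1} mod 13.
  i = 1 (α = 2): (2−9)(2−11)(2−3)(2−6) = (−7)·(−9)·(−1)·(−4) = 252 ≡ 5, so v_1 = 5^{−1} = 8 (mod 13).
  i = 2 (α = 9): (9−2)(9−11)(9−3)(9−6) = 7·(−2)·6·3 = −252 ≡ 8, so v_2 = 8^{−1} = 5 (mod 13).
  i = 3 (α = 11): (11−2)(11−9)(11−3)(11−6) = 9·2·8·5 = 720 ≡ 5, so v_3 = 5^{−1} = 8 (mod 13).
  i = 4 (α = 3): (3−2)(3−9)(3−11)(3−6) = 1·(−6)·(−8)·(−3) = −144 ≡ 12, so v_4 = 12^{−1} = 12 (mod 13).
  i = 5 (α = 6): (6−2)(6−9)(6−11)(6−3) = 4·(−3)·(−5)·3 = 180 ≡ 11, so v_5 = 11^{−1} = 6 (mod 13).
  v = [8, 5, 8, 12, 6].
Step 2: syndromes of r = [5, 4, 6, 11, 1] (all sums mod 13).
  S_0 = Σ v_i r_i = 8·5 + 5·4 + 8·6 + 12·11 + 6·1 = 246 ≡ 12.
  S_1 = Σ v_i α_i r_i = 8·2·5 + 5·9·4 + 8·11·6 + 12·3·11 + 6·6·1 = 1220 ≡ 11.
  α_i^2 mod 13 = [4, 3, 4, 9, 10].
  S_2 = Σ v_i α_i^2 r_i = 8·4·5 + 5·3·4 + 8·4·6 + 12·9·11 + 6·10·1 = 1660 ≡ 9.
  S = (12, 11, 9) ≠ 0, so r is not a codeword (an error is present).
Step 3: locate the error. For a single error e at position i, S_ℓ = v_i·e·α_i^ℓ, so α_err = S_1/S_0.
  S_0^{−1} = 12^{−1} = 12 (mod 13), so α_err = 11·12 = 132 ≡ 2 = α_1. Error position i = 1.
  Consistency check: S_2/S_1 = 9·6 = 54 ≡ 2 = α_err ✓ (single-error assumption holds).
Step 4: error magnitude e = S_0/v_1 = S_0·∏_{j≠1}(α_1 − α_j) = 12·5 = 60 ≡ 8 (mod 13).
Step 5: correct position 1: c_1 = r_1 − e = 5 − 8 ≡ 10 (mod 13). Hence c = [10, 4, 6, 11, 1].
  Check: interpolating c through the α_i gives m(x) = 8 + 1·x (degree < 2) with m(α_i) = c_i for every i, so c is indeed a codeword.


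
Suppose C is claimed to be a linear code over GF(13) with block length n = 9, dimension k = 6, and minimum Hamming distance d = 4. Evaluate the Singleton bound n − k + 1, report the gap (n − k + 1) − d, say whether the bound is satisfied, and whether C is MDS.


Singleton RHS = n − k + 1 = 4, slack = 0, bound satisfied, MDS.

Singleton bound: d ≤ n − k + 1.
Here n = 9, k = 6, so n − k + 1 = 4.
Given d = 4, check d ≤ 4: YES.
Slack = (n − k + 1) − d = 0.
The code is MDS (slack = 0).
Description: the claimed parameters are [9, 6, 4]_13; such a code would be MDS (meets Singleton bound).


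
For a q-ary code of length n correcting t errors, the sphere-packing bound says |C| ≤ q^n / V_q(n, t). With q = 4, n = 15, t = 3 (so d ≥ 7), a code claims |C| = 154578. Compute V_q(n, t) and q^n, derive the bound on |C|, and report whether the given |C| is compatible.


V_q(n, t) = 13276, q^n = 1073741824, Hamming bound = 80878, |C| = 154578 > bound (violated).

Step 1: Compute V_q(n, t) = Σ_{j=0}^3 C(n, j) (q−1)^j.
  j = 0: C(15,0)·(3)^0 = 1·1 = 1.
  j = 1: C(15,1)·(3)^1 = 15·3 = 45.
  j = 2: C(15,2)·(3)^2 = 105·9 = 945.
  j = 3: C(15,3)·(3)^3 = 455·27 = 12285.
  V_q(n, t) = 1 + 45 + 945 + 12285 = 13276.
Step 2: q^n = 4^15 = 1073741824.
Step 3: Hamming bound ⌊q^n / V_q(n,t)⌋ = ⌊1073741824/13276⌋ = 80878.
Step 4: Compare |C| = 154578 to 80878: violated.
The claimed |C| lies above the Hamming bound, so no 4-ary code of length 15 with d ≥ 7 can have 154578 codewords.


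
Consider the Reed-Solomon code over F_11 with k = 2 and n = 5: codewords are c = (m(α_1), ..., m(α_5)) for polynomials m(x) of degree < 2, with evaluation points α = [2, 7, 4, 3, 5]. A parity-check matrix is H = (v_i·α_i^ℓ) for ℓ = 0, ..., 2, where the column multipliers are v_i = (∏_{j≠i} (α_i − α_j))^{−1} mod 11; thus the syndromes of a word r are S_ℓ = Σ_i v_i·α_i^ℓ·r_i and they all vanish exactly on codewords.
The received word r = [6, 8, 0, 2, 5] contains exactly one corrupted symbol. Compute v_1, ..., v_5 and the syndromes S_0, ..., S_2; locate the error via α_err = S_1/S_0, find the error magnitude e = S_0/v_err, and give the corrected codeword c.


S = (4, 5, 9), error at position 3, error magnitude e = 2, c = [6, 8, 9, 2, 5].

Step 1: column multipliers v_i = (∏_{j≠i}(α_i − α_j))^{−1} mod 11.
  i = 1 (α = 2): (2−7)(2−4)(2−3)(2−5) = (−5)·(−2)·(−1)·(−3) = 30 ≡ 8, so v_1 = 8^{−1} = 7 (mod 11).
  i = 2 (α = 7): (7−2)(7−4)(7−3)(7−5) = 5·3·4·2 = 120 ≡ 10, so v_2 = 10^{−1} = 10 (mod 11).
  i = 3 (α = 4): (4−2)(4−7)(4−3)(4−5) = 2·(−3)·1·(−1) = 6 ≡ 6, so v_3 = 6^{−1} = 2 (mod 11).
  i = 4 (α = 3): (3−2)(3−7)(3−4)(3−5) = 1·(−4)·(−1)·(−2) = −8 ≡ 3, so v_4 = 3^{−1} = 4 (mod 11).
  i = 5 (α = 5): (5−2)(5−7)(5−4)(5−3) = 3·(−2)·1·2 = −12 ≡ 10, so v_5 = 10^{−1} = 10 (mod 11).
  v = [7, 10, 2, 4, 10].
Step 2: syndromes of r = [6, 8, 0, 2, 5] (all sums mod 11).
  S_0 = Σ v_i r_i = 7·6 + 10·8 + 2·0 + 4·2 + 10·5 = 180 ≡ 4.
  S_1 = Σ v_i α_i r_i = 7·2·6 + 10·7·8 + 2·4·0 + 4·3·2 + 10·5·5 = 918 ≡ 5.
  α_i^2 mod 11 = [4, 5, 5, 9, 3].
  S_2 = Σ v_i α_i^2 r_i = 7·4·6 + 10·5·8 + 2·5·0 + 4·9·2 + 10·3·5 = 790 ≡ 9.
  S = (4, 5, 9) ≠ 0, so r is not a codeword (an error is present).
Step 3: locate the error. For a single error e at position i, S_ℓ = v_i·e·α_i^ℓ, so α_err = S_1/S_0.
  S_0^{−1} = 4^{−1} = 3 (mod 11), so α_err = 5·3 = 15 ≡ 4 = α_3. Error position i = 3.
  Consistency check: S_2/S_1 = 9·9 = 81 ≡ 4 = α_err ✓ (single-error assumption holds).
Step 4: error magnitude e = S_0/v_3 = S_0·∏_{j≠3}(α_3 − α_j) = 4·6 = 24 ≡ 2 (mod 11).
Step 5: correct position 3: c_3 = r_3 − e = 0 − 2 ≡ 9 (mod 11). Hence c = [6, 8, 9, 2, 5].
  Check: interpolating c through the α_i gives m(x) = 3 + 7·x (degree < 2) with m(α_i) = c_i for every i, so c is indeed a codeword.
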